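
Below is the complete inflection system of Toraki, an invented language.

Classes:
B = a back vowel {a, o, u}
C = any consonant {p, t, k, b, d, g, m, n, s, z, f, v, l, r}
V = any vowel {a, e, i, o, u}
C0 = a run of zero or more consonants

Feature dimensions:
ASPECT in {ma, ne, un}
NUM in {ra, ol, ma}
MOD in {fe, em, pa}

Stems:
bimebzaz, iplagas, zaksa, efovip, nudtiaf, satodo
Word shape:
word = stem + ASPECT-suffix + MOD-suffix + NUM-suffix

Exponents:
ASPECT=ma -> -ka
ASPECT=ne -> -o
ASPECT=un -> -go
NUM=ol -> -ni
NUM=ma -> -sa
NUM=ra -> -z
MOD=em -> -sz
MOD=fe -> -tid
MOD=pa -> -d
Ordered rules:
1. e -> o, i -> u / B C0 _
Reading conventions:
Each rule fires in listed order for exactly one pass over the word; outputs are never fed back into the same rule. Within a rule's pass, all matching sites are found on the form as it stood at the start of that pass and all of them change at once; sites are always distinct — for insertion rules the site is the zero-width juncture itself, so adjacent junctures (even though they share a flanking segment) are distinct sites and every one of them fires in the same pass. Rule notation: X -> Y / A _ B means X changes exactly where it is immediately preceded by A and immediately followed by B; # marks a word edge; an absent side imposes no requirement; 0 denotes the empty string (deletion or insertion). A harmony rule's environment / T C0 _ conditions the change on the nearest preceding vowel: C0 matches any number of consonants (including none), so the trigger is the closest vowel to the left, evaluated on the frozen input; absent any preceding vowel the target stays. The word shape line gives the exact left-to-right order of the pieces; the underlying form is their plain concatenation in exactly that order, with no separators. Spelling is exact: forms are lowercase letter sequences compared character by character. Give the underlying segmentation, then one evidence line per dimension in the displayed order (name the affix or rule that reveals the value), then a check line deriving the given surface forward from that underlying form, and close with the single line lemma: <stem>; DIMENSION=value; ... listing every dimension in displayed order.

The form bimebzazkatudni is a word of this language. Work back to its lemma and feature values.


underlying: bimebzaz-ka-tid-ni
ASPECT=ma - signalled by the affix -ka
NUM=ol - signalled by the affix -ni
MOD=fe - signalled by the affix -tid
check: bimebzazkatidni -> bimebzazkatudni
lemma: bimebzaz; ASPECT=ma; NUM=ol; MOD=fe


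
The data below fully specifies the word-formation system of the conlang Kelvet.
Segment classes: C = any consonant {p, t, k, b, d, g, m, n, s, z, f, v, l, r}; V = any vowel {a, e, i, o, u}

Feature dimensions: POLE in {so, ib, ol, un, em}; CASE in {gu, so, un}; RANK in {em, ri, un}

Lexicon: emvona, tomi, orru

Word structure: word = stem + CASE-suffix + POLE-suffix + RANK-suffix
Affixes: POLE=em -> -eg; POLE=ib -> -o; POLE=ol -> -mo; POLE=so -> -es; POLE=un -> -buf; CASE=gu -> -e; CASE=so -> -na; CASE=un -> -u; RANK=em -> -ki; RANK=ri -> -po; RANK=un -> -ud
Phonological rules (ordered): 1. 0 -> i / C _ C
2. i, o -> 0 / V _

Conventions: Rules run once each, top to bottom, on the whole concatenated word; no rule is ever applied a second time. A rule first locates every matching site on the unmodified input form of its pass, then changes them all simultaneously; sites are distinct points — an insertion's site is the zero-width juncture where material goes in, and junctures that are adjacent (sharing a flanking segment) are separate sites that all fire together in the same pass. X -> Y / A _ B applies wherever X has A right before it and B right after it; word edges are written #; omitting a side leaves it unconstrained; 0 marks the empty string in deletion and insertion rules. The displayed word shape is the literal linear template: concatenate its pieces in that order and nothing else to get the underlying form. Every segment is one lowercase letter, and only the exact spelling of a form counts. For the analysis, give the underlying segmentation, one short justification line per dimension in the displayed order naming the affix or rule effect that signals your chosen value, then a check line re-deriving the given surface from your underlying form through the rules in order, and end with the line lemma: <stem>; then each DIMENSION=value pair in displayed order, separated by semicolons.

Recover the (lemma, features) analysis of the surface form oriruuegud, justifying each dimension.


underlying: orru-u-eg-ud
POLE=em - signalled by the affix -eg
CASE=un - signalled by the affix -u
RANK=un - signalled by the affix -ud
check: orruuegud -> oriruuegud -> oriruuegud
lemma: orru; POLE=em; CASE=un; RANK=un


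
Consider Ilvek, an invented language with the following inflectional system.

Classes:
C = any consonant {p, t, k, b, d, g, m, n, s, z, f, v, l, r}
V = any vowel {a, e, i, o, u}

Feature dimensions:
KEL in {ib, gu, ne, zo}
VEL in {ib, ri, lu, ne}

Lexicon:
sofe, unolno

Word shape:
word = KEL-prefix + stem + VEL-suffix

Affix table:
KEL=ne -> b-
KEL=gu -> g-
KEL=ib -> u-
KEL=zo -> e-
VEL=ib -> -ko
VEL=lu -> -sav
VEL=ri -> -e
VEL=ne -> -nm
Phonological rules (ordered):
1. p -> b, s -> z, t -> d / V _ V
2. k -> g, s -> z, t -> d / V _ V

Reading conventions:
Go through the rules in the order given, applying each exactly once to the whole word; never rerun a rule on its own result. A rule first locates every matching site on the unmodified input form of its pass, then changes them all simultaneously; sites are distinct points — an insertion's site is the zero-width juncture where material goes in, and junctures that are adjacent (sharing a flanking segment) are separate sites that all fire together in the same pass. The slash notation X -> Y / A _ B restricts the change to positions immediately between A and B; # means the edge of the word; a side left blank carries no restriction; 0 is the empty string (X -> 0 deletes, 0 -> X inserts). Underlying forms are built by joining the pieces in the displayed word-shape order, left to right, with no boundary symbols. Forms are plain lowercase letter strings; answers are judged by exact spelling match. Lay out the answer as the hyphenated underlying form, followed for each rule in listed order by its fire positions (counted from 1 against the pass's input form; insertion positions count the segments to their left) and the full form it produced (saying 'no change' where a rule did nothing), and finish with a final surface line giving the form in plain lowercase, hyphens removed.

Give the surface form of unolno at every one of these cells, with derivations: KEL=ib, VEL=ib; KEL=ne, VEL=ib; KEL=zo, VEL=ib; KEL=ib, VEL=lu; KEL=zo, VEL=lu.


cell KEL=ib, VEL=ib:
underlying: u-unolno-ko
1. p -> b, s -> z, t -> d / V _ V: no change
2. k -> g, s -> z, t -> d / V _ V: fires at position(s) 8: uunolnogo
surface: uunolnogo

cell KEL=ne, VEL=ib:
underlying: b-unolno-ko
1. p -> b, s -> z, t -> d / V _ V: no change
2. k -> g, s -> z, t -> d / V _ V: fires at position(s) 8: bunolnogo
surface: bunolnogo

cell KEL=zo, VEL=ib:
underlying: e-unolno-ko
1. p -> b, s -> z, t -> d / V _ V: no change
2. k -> g, s -> z, t -> d / V _ V: fires at position(s) 8: eunolnogo
surface: eunolnogo

cell KEL=ib, VEL=lu:
underlying: u-unolno-sav
1. p -> b, s -> z, t -> d / V _ V: fires at position(s) 8: uunolnozav
2. k -> g, s -> z, t -> d / V _ V: no change
surface: uunolnozav

cell KEL=zo, VEL=lu:
underlying: e-unolno-sav
1. p -> b, s -> z, t -> d / V _ V: fires at position(s) 8: eunolnozav
2. k -> g, s -> z, t -> d / V _ V: no change
surface: eunolnozav


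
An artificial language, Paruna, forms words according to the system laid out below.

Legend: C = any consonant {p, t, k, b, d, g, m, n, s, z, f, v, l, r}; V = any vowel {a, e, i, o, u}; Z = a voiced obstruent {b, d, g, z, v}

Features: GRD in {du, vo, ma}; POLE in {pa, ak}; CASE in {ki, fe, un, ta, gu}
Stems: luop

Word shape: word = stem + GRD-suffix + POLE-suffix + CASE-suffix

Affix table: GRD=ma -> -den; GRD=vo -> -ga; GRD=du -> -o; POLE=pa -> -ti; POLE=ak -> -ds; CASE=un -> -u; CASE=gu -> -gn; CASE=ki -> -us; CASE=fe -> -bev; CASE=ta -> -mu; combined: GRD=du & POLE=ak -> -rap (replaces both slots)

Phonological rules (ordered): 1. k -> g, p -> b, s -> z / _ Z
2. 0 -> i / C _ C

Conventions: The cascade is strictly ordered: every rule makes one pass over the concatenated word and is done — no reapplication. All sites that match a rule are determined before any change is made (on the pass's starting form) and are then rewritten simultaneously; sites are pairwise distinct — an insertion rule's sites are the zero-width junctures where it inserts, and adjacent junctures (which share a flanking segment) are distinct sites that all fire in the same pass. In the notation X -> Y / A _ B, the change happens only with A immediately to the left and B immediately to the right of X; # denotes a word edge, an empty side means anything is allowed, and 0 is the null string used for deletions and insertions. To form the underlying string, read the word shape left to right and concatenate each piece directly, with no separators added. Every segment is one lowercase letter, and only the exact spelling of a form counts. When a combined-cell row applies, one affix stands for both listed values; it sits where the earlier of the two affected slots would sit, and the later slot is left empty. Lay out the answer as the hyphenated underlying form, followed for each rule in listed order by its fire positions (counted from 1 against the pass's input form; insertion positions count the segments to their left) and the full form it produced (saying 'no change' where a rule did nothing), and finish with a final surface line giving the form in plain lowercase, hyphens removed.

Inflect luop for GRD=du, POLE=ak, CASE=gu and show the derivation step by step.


underlying: luop-rap-gn
1. k -> g, p -> b, s -> z / _ Z: fires at position(s) 7: luoprabgn
2. 0 -> i / C _ C: inserts after position(s) 4, 7, 8: luopirabigin
surface: luopirabigin


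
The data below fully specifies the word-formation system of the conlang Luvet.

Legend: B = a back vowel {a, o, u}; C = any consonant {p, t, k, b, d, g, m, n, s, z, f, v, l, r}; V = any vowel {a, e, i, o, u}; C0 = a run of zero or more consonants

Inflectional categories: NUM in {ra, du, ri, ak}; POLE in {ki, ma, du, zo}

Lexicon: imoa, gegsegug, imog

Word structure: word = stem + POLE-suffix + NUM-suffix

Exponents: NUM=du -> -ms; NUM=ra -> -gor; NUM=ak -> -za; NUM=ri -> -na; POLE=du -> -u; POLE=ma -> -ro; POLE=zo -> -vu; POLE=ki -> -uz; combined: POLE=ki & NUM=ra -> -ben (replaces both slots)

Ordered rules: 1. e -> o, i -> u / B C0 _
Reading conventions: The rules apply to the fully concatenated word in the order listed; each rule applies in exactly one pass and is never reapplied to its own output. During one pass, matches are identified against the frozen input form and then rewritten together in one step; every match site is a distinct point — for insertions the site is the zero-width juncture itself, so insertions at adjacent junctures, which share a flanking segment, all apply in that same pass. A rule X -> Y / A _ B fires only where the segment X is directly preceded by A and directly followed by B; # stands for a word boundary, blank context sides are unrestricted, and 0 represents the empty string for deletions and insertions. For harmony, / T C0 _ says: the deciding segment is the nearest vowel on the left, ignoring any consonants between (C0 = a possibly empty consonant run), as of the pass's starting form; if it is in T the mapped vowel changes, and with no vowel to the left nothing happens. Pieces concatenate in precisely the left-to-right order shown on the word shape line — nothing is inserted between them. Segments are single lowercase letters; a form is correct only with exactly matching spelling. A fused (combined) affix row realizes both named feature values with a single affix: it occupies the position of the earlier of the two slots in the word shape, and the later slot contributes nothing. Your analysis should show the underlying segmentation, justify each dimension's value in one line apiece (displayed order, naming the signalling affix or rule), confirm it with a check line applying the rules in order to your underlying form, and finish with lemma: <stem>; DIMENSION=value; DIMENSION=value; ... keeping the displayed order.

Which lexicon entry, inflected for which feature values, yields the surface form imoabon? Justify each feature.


underlying: imoa-ben
NUM=ra - signalled by the combined affix row
POLE=ki - signalled by the combined affix row
check: imoaben -> imoabon
lemma: imoa; NUM=ra; POLE=ki


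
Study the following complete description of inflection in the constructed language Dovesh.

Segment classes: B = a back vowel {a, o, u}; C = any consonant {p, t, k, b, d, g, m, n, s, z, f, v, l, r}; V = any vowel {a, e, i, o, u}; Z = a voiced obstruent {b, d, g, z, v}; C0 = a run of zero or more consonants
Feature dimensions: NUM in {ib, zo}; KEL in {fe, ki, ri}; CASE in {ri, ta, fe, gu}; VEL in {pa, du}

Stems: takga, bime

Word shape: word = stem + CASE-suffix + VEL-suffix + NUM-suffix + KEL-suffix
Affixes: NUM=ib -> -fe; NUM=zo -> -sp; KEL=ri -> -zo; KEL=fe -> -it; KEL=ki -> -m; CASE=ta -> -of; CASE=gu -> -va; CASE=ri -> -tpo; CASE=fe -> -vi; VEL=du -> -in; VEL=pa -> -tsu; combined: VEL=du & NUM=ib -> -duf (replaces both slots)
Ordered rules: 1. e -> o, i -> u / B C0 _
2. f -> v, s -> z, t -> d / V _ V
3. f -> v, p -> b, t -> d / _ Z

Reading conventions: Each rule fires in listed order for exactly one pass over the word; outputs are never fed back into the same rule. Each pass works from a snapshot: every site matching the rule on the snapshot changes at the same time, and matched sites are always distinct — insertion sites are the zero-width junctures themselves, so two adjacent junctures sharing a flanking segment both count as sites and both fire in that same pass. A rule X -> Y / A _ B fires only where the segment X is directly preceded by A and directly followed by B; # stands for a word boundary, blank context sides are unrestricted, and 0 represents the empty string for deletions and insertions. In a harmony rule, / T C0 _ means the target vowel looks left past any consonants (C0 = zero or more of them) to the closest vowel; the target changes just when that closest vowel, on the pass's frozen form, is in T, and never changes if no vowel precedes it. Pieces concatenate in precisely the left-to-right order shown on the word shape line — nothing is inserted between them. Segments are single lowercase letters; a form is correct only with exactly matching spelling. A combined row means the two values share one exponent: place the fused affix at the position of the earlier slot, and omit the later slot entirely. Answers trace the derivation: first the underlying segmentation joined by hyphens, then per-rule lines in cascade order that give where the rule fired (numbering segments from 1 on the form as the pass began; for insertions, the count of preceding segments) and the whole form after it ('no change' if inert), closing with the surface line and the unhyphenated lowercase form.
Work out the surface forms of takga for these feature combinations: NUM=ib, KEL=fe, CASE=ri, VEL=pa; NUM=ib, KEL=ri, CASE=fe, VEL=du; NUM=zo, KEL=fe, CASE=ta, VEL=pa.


cell NUM=ib, KEL=fe, CASE=ri, VEL=pa:
underlying: takga-tpo-tsu-fe-it
1. e -> o, i -> u / B C0 _: fires at position(s) 13: takgatpotsufoit
2. f -> v, s -> z, t -> d / V _ V: fires at position(s) 12: takgatpotsuvoit
3. f -> v, p -> b, t -> d / _ Z: no change
surface: takgatpotsuvoit

cell NUM=ib, KEL=ri, CASE=fe, VEL=du:
underlying: takga-vi-duf-zo
1. e -> o, i -> u / B C0 _: fires at position(s) 7: takgavudufzo
2. f -> v, s -> z, t -> d / V _ V: no change
3. f -> v, p -> b, t -> d / _ Z: fires at position(s) 10: takgavuduvzo
surface: takgavuduvzo

cell NUM=zo, KEL=fe, CASE=ta, VEL=pa:
underlying: takga-of-tsu-sp-it
1. e -> o, i -> u / B C0 _: fires at position(s) 13: takgaoftsusput
2. f -> v, s -> z, t -> d / V _ V: no change
3. f -> v, p -> b, t -> d / _ Z: no change
surface: takgaoftsusput


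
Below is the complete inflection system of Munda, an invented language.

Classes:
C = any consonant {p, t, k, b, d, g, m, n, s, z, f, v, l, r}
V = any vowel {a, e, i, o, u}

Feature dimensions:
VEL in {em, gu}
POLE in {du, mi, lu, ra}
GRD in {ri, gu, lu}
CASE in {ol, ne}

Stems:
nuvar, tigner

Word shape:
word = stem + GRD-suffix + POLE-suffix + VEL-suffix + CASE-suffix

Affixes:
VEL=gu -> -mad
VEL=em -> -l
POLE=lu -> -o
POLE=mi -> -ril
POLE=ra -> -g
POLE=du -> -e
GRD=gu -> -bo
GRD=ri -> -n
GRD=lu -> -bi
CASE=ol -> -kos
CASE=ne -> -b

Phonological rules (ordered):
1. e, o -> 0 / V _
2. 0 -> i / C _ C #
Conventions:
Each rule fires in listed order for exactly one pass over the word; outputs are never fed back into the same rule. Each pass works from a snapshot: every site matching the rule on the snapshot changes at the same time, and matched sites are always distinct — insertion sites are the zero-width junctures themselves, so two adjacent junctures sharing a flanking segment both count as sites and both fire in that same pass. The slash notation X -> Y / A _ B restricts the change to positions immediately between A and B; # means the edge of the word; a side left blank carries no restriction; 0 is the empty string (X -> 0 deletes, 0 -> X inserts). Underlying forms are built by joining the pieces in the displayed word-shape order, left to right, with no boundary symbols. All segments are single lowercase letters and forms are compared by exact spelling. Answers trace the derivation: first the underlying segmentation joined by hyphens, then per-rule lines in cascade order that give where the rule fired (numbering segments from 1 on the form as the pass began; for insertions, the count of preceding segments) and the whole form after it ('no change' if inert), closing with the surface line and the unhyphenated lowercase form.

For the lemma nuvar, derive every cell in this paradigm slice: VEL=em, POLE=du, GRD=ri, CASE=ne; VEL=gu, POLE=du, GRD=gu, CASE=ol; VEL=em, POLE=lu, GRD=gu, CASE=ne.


cell VEL=em, POLE=du, GRD=ri, CASE=ne:
underlying: nuvar-n-e-l-b
1. e, o -> 0 / V _: no change
2. 0 -> i / C _ C #: inserts after position(s) 8: nuvarnelib
surface: nuvarnelib

cell VEL=gu, POLE=du, GRD=gu, CASE=ol:
underlying: nuvar-bo-e-mad-kos
1. e, o -> 0 / V _: fires at position(s) 8: nuvarbomadkos
2. 0 -> i / C _ C #: no change
surface: nuvarbomadkos

cell VEL=em, POLE=lu, GRD=gu, CASE=ne:
underlying: nuvar-bo-o-l-b
1. e, o -> 0 / V _: fires at position(s) 8: nuvarbolb
2. 0 -> i / C _ C #: inserts after position(s) 8: nuvarbolib
surface: nuvarbolib


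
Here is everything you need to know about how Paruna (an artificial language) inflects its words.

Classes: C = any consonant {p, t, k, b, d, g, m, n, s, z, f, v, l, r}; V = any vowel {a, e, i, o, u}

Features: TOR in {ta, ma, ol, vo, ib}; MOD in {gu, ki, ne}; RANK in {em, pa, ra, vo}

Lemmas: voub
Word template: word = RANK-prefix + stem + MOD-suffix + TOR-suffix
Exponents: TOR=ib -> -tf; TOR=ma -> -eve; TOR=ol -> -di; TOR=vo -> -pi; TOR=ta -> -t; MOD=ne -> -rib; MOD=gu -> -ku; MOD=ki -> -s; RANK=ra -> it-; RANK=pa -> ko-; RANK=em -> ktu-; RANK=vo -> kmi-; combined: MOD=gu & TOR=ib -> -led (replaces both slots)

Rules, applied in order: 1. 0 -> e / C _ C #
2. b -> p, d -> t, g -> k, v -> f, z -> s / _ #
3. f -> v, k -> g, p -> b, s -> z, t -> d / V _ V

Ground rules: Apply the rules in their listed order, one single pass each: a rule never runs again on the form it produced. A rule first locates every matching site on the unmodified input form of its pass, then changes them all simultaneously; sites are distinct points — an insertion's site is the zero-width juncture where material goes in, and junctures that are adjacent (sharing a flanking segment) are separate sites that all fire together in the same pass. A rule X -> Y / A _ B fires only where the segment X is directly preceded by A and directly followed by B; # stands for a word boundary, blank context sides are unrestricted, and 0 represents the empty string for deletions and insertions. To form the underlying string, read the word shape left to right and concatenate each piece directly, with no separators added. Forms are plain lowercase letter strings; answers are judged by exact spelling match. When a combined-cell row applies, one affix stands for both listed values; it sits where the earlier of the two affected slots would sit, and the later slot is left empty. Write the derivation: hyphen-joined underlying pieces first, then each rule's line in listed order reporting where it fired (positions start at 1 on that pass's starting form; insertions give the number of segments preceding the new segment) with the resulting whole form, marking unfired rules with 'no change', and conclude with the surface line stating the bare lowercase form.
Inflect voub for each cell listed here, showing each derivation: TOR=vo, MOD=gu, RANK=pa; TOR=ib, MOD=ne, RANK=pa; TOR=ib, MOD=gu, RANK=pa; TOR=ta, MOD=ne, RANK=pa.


cell TOR=vo, MOD=gu, RANK=pa:
underlying: ko-voub-ku-pi
1. 0 -> e / C _ C #: no change
2. b -> p, d -> t, g -> k, v -> f, z -> s / _ #: no change
3. f -> v, k -> g, p -> b, s -> z, t -> d / V _ V: fires at position(s) 9: kovoubkubi
surface: kovoubkubi

cell TOR=ib, MOD=ne, RANK=pa:
underlying: ko-voub-rib-tf
1. 0 -> e / C _ C #: inserts after position(s) 10: kovoubribtef
2. b -> p, d -> t, g -> k, v -> f, z -> s / _ #: no change
3. f -> v, k -> g, p -> b, s -> z, t -> d / V _ V: no change
surface: kovoubribtef

cell TOR=ib, MOD=gu, RANK=pa:
underlying: ko-voub-led
1. 0 -> e / C _ C #: no change
2. b -> p, d -> t, g -> k, v -> f, z -> s / _ #: fires at position(s) 9: kovoublet
3. f -> v, k -> g, p -> b, s -> z, t -> d / V _ V: no change
surface: kovoublet

cell TOR=ta, MOD=ne, RANK=pa:
underlying: ko-voub-rib-t
1. 0 -> e / C _ C #: inserts after position(s) 9: kovoubribet
2. b -> p, d -> t, g -> k, v -> f, z -> s / _ #: no change
3. f -> v, k -> g, p -> b, s -> z, t -> d / V _ V: no change
surface: kovoubribet


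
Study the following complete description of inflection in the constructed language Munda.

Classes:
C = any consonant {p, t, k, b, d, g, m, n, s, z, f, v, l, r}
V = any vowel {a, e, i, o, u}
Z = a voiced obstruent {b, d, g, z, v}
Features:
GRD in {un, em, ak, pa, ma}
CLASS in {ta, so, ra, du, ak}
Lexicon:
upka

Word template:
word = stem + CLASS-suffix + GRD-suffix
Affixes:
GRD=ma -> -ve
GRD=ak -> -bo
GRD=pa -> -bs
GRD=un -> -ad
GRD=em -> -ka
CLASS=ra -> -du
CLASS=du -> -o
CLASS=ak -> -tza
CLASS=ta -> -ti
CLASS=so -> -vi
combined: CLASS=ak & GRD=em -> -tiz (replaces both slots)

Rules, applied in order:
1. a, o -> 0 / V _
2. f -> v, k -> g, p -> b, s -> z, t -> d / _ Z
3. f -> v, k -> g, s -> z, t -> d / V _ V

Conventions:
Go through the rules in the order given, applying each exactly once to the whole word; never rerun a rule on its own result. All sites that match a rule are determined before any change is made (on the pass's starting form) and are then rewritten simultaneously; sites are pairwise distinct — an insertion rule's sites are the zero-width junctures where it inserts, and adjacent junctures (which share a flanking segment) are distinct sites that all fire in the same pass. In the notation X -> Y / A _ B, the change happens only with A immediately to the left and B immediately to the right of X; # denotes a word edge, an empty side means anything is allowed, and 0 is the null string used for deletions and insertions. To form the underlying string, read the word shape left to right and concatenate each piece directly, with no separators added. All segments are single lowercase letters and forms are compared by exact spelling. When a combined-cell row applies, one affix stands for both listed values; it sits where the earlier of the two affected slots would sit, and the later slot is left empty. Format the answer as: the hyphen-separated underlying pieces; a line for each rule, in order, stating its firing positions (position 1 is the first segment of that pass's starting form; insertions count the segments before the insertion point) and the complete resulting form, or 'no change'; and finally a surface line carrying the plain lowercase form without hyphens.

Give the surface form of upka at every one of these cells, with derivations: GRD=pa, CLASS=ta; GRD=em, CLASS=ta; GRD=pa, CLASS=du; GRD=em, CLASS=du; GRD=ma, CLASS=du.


cell GRD=pa, CLASS=ta:
underlying: upka-ti-bs
1. a, o -> 0 / V _: no change
2. f -> v, k -> g, p -> b, s -> z, t -> d / _ Z: no change
3. f -> v, k -> g, s -> z, t -> d / V _ V: fires at position(s) 5: upkadibs
surface: upkadibs

cell GRD=em, CLASS=ta:
underlying: upka-ti-ka
1. a, o -> 0 / V _: no change
2. f -> v, k -> g, p -> b, s -> z, t -> d / _ Z: no change
3. f -> v, k -> g, s -> z, t -> d / V _ V: fires at position(s) 5, 7: upkadiga
surface: upkadiga

cell GRD=pa, CLASS=du:
underlying: upka-o-bs
1. a, o -> 0 / V _: fires at position(s) 5: upkabs
2. f -> v, k -> g, p -> b, s -> z, t -> d / _ Z: no change
3. f -> v, k -> g, s -> z, t -> d / V _ V: no change
surface: upkabs

cell GRD=em, CLASS=du:
underlying: upka-o-ka
1. a, o -> 0 / V _: fires at position(s) 5: upkaka
2. f -> v, k -> g, p -> b, s -> z, t -> d / _ Z: no change
3. f -> v, k -> g, s -> z, t -> d / V _ V: fires at position(s) 5: upkaga
surface: upkaga

cell GRD=ma, CLASS=du:
underlying: upka-o-ve
1. a, o -> 0 / V _: fires at position(s) 5: upkave
2. f -> v, k -> g, p -> b, s -> z, t -> d / _ Z: no change
3. f -> v, k -> g, s -> z, t -> d / V _ V: no change
surface: upkave


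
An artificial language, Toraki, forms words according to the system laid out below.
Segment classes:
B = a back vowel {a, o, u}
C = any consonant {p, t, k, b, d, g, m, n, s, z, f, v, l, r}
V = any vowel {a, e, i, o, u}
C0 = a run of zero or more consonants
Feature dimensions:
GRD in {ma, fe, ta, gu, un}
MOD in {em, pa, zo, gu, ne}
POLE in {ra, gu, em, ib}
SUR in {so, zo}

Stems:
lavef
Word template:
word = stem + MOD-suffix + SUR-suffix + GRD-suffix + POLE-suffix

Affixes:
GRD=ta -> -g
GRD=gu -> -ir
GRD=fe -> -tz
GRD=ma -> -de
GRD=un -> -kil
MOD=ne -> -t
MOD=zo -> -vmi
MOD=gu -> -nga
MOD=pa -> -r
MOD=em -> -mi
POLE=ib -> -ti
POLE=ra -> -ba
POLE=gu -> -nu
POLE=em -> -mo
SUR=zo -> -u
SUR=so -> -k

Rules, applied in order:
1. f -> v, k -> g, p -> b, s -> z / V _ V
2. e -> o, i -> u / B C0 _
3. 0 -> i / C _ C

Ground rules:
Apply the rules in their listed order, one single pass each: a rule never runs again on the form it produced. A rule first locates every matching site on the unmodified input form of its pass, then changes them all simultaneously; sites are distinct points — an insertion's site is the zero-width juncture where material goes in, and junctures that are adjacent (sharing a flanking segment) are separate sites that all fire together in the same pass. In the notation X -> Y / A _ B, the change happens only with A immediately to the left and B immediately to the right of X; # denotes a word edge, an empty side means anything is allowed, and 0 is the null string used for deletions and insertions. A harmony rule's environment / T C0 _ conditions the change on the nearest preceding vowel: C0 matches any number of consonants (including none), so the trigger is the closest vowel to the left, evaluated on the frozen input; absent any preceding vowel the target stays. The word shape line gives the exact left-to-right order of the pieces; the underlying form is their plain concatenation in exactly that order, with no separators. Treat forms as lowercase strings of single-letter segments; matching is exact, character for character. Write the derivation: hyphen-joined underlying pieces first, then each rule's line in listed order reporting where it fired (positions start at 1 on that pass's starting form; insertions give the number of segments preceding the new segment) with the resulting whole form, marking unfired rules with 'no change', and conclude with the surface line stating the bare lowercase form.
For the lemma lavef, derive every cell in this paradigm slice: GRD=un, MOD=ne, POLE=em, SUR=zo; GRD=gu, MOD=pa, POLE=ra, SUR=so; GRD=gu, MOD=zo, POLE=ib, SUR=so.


cell GRD=un, MOD=ne, POLE=em, SUR=zo:
underlying: lavef-t-u-kil-mo
1. f -> v, k -> g, p -> b, s -> z / V _ V: fires at position(s) 8: laveftugilmo
2. e -> o, i -> u / B C0 _: fires at position(s) 4, 9: lavoftugulmo
3. 0 -> i / C _ C: inserts after position(s) 5, 10: lavofitugulimo
surface: lavofitugulimo

cell GRD=gu, MOD=pa, POLE=ra, SUR=so:
underlying: lavef-r-k-ir-ba
1. f -> v, k -> g, p -> b, s -> z / V _ V: no change
2. e -> o, i -> u / B C0 _: fires at position(s) 4: lavofrkirba
3. 0 -> i / C _ C: inserts after position(s) 5, 6, 9: lavofirikiriba
surface: lavofirikiriba

cell GRD=gu, MOD=zo, POLE=ib, SUR=so:
underlying: lavef-vmi-k-ir-ti
1. f -> v, k -> g, p -> b, s -> z / V _ V: fires at position(s) 9: lavefvmigirti
2. e -> o, i -> u / B C0 _: fires at position(s) 4: lavofvmigirti
3. 0 -> i / C _ C: inserts after position(s) 5, 6, 11: lavofivimigiriti
surface: lavofivimigiriti


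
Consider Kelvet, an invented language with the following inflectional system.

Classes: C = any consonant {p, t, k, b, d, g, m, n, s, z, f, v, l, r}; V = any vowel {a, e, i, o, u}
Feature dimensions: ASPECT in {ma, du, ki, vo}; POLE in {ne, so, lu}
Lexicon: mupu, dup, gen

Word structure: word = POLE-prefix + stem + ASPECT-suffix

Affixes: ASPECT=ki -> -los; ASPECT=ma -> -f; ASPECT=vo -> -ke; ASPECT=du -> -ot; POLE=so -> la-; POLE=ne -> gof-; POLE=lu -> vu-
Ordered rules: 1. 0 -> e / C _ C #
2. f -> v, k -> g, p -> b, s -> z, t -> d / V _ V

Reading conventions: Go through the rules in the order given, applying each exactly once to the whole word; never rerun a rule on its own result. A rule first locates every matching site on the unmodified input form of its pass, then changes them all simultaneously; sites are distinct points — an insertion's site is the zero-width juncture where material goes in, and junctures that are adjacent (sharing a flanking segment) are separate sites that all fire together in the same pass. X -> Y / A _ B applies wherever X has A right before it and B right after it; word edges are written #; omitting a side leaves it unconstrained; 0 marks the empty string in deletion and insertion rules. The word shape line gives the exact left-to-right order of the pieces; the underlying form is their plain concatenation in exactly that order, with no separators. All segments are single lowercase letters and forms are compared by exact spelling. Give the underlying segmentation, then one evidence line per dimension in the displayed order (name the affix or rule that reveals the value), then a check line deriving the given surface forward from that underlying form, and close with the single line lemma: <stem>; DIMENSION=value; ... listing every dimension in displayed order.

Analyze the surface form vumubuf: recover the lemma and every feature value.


underlying: vu-mupu-f
ASPECT=ma - signalled by the affix -f
POLE=lu - signalled by the affix vu-
check: vumupuf -> vumupuf -> vumubuf
lemma: mupu; ASPECT=ma; POLE=lu


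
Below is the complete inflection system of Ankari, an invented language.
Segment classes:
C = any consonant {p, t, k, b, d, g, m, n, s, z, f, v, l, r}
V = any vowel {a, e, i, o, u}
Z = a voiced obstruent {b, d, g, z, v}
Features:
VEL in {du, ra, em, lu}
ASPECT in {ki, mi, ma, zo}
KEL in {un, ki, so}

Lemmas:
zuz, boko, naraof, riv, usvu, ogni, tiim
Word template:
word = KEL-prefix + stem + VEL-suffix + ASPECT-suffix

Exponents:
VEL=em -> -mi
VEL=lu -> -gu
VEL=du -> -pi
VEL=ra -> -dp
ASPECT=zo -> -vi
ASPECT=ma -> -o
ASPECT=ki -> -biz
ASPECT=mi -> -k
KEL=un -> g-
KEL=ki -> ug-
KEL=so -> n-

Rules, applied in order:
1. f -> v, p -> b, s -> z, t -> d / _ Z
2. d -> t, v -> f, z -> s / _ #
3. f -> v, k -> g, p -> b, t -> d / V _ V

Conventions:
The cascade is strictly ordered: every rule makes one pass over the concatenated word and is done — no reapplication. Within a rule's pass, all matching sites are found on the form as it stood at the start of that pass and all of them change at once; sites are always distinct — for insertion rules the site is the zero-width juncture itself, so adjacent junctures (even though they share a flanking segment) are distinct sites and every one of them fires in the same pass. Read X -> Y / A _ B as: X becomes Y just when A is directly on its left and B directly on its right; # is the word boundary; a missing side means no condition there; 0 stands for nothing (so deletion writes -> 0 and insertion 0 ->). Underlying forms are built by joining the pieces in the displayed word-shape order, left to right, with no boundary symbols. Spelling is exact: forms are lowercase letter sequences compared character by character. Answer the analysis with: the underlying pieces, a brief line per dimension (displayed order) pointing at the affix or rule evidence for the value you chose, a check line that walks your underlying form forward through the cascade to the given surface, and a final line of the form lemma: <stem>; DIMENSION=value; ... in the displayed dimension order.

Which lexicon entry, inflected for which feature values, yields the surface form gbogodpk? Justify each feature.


underlying: g-boko-dp-k
VEL=ra - signalled by the affix -dp
ASPECT=mi - signalled by the affix -k
KEL=un - signalled by the affix g-
check: gbokodpk -> gbokodpk -> gbokodpk -> gbogodpk
lemma: boko; VEL=ra; ASPECT=mi; KEL=un


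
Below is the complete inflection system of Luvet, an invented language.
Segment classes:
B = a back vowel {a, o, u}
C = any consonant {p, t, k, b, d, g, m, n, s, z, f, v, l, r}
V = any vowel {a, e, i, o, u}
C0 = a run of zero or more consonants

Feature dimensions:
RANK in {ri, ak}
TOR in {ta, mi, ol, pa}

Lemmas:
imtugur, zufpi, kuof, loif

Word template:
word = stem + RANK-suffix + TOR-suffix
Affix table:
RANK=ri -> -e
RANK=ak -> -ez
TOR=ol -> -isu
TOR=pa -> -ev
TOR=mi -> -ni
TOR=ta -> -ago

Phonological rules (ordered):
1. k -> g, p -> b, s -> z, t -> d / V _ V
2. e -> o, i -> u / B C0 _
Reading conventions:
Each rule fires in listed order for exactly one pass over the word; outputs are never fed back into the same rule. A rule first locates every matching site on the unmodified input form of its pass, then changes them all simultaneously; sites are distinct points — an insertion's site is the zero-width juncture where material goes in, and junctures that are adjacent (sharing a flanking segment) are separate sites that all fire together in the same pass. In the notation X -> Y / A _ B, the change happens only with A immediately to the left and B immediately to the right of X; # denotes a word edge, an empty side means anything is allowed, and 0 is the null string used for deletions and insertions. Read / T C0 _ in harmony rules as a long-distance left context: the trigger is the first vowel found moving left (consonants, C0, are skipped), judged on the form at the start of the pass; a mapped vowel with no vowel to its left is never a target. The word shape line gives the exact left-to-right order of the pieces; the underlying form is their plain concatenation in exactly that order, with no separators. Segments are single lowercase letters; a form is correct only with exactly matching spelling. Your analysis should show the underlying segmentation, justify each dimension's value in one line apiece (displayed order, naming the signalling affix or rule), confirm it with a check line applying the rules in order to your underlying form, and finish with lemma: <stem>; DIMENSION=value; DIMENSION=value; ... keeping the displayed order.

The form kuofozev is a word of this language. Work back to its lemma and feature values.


underlying: kuof-ez-ev
RANK=ak - signalled by the affix -ez
TOR=pa - signalled by the affix -ev
check: kuofezev -> kuofezev -> kuofozev
lemma: kuof; RANK=ak; TOR=pa


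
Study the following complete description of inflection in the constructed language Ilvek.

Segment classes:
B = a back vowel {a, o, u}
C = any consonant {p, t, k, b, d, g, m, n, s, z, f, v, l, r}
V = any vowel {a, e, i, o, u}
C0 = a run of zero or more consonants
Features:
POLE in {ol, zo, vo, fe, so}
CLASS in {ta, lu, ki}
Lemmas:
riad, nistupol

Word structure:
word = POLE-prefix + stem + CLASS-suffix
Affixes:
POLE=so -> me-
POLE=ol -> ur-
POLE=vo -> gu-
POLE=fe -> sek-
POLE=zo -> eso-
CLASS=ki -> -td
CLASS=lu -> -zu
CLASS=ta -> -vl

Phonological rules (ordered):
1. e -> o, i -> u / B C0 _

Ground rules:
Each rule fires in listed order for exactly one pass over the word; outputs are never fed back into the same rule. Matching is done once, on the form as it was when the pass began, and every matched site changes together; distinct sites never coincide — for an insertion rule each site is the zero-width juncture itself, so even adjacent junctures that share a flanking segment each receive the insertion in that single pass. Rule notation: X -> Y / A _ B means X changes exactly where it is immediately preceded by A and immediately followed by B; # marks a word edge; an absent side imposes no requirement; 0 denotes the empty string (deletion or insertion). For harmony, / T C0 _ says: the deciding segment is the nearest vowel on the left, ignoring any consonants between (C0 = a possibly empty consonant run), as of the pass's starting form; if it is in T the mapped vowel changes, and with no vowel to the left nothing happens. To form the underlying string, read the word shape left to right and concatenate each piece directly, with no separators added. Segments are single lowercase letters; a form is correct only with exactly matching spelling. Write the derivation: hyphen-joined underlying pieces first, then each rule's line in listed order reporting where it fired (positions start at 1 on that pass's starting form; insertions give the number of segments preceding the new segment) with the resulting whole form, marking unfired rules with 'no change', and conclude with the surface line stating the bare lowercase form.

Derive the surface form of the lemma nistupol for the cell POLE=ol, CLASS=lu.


underlying: ur-nistupol-zu
1. e -> o, i -> u / B C0 _: fires at position(s) 4: urnustupolzu
surface: urnustupolzu


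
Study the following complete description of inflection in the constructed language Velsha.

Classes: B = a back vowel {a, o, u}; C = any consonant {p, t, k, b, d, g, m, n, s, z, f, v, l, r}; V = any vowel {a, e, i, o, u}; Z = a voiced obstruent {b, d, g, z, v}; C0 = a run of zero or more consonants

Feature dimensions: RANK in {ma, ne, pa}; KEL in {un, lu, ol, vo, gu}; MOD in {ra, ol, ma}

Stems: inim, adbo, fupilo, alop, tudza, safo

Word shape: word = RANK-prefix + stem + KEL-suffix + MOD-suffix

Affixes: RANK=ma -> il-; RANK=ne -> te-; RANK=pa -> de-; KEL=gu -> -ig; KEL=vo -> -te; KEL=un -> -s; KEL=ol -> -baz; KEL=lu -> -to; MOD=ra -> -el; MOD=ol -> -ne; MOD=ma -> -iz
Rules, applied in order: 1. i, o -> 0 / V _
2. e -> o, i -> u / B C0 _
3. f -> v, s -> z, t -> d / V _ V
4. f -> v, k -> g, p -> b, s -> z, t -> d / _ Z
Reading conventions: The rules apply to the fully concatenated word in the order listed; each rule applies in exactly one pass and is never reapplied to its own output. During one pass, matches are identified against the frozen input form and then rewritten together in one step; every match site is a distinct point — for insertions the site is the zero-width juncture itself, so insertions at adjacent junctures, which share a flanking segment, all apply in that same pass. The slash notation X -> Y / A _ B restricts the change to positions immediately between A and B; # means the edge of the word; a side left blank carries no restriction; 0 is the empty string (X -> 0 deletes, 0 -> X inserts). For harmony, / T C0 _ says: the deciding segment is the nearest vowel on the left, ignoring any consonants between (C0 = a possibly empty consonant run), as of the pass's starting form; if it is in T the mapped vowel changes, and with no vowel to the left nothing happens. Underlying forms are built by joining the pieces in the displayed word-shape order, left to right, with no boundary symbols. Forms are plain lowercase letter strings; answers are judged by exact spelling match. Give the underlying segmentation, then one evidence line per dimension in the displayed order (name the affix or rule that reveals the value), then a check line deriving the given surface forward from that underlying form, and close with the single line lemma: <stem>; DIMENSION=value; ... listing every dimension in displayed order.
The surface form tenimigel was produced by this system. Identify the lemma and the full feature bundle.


underlying: te-inim-ig-el
RANK=ne - signalled by the affix te-
KEL=gu - signalled by the affix -ig
MOD=ra - signalled by the affix -el
check: teinimigel -> tenimigel -> tenimigel -> tenimigel -> tenimigel
lemma: inim; RANK=ne; KEL=gu; MOD=ra
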